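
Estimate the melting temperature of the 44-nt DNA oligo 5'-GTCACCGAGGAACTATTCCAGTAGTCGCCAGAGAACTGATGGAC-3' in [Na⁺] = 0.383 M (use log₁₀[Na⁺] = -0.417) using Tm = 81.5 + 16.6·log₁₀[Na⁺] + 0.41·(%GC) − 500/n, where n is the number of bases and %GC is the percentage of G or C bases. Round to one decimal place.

84.6°C

Length n = 44. T=8, A=13, C=11, G=12
G+C = 23, so %GC = 23/44 × 100 = 52.273%
Salt term: 16.6 × (-0.417) = -6.922
GC term: 0.41 × 52.273 = 21.432; length term: −500/44 = −11.364
Tm = 81.5 + (-6.922) + 21.432 − 11.364 = 84.646 → 84.6°C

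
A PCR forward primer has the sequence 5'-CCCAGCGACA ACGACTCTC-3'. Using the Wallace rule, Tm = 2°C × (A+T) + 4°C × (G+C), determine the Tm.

Counting bases: C=9, A=5, G=3, T=2
A+T = 7, G+C = 12
Tm = 2×7 + 4×12 = 62°C

62°C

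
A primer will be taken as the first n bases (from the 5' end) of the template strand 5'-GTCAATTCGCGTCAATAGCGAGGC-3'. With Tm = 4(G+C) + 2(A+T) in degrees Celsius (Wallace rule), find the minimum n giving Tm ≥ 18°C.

First 6 bases: GTCAAT → Tm = 16°C (< 18°C)
First 7 bases: GTCAATT → Tm = 18°C (≥ 18°C)
Each additional base adds 2°C (A/T) or 4°C (G/C), so Tm is non-decreasing in n; n = 7 is the first length to reach 18°C.

n = 7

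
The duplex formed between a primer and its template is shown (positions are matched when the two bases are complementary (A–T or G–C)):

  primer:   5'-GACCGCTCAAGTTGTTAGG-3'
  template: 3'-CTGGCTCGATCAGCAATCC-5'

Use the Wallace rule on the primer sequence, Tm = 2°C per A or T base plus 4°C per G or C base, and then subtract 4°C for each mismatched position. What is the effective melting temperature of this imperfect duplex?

Primer base counts: A=4, T=5, G=6, C=4 → A+T=9, G+C=10
Perfect-match Tm = 2(9) + 4(10) = 18 + 40 = 58°C
Mismatches (positions where the bases are not complementary): 4 (at positions 6, 7, 9, 13)
Effective Tm = 58 − 4×4 = 58 − 16 = 42°C

42°C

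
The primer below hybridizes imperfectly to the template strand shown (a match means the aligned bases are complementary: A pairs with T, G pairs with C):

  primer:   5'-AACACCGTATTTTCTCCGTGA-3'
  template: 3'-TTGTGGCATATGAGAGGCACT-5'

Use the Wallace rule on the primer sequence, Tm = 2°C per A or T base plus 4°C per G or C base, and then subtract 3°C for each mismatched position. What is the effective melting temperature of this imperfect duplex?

Primer base counts: A=5, T=7, G=3, C=6 → A+T=12, G+C=9
Perfect-match Tm = 2(12) + 4(9) = 24 + 36 = 60°C
Mismatches (positions where the bases are not complementary): 2 (at positions 11, 12)
Effective Tm = 60 − 2×3 = 60 − 6 = 54°C

54°C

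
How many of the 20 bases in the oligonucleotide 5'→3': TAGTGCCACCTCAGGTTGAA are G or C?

Base counts: T=5, A=5, G=5, C=5
G+C = 5 + 5 = 10

10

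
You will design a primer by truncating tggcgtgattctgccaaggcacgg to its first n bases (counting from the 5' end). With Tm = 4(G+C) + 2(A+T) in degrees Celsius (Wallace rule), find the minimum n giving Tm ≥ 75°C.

First 23 bases: TGGCGTGATTCTGCCAAGGCACG → Tm = 74°C (< 75°C)
First 24 bases: TGGCGTGATTCTGCCAAGGCACGG → Tm = 78°C (≥ 75°C)
Each additional base adds 2°C (A/T) or 4°C (G/C), so Tm is non-decreasing in n; n = 24 is the first length to reach 75°C.

n = 24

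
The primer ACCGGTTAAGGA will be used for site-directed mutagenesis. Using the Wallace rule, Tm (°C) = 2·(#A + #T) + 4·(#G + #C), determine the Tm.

Counting bases: C=2, T=2, G=4, A=4
So N_AT = 6 and N_GC = 6.
Tm = 2(6) + 4(6) = 12 + 24 = 36°C

36°C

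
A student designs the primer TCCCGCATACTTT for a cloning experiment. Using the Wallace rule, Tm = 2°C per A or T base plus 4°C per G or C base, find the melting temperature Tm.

38°C

Counting bases: T=5, A=2, C=5, G=1
AT pairs contribute 7, GC pairs contribute 6.
Tm = 2(7) + 4(6) = 14 + 24 = 38°C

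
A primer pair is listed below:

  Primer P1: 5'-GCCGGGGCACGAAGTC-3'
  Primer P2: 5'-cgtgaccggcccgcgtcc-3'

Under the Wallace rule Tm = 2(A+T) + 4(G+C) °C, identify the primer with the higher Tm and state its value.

Primer P1: A+T=4, G+C=12 → Tm = 2(4)+4(12) = 56°C
Primer P2: A+T=3, G+C=15 → Tm = 2(3)+4(15) = 66°C
56°C vs 66°C → primer P2 is higher.

Primer P2, 66°C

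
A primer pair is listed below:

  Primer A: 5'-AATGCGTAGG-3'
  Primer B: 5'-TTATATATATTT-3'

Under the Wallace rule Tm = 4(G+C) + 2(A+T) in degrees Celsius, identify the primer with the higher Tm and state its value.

Primer A: A+T=5, G+C=5 → Tm = 2(5)+4(5) = 30°C
Primer B: A+T=12, G+C=0 → Tm = 2(12)+4(0) = 24°C
30°C vs 24°C → primer A is higher.

Primer A, 30°C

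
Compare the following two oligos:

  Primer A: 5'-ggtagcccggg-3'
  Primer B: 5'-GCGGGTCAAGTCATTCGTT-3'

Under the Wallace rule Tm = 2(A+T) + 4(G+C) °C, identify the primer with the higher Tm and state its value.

Primer A: A+T=2, G+C=9 → Tm = 2(2)+4(9) = 40°C
Primer B: A+T=9, G+C=10 → Tm = 2(9)+4(10) = 58°C
40°C vs 58°C → primer B is higher.

Primer B, 58°C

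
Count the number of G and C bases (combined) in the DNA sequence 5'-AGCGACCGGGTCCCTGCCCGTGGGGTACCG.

Base counts: A=3, T=4, C=11, G=12
Total G or C: 12 + 11 = 23

23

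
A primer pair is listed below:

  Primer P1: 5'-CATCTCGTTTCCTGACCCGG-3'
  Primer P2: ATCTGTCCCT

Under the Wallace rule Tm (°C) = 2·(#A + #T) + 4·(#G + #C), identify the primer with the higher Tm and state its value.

Primer P1: A+T=8, G+C=12 → Tm = 2(8)+4(12) = 64°C
Primer P2: A+T=5, G+C=5 → Tm = 2(5)+4(5) = 30°C
64°C vs 30°C → primer P1 is higher.

Primer P1, 64°C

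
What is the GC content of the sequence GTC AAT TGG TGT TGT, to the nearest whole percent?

C=1, G=5, T=7, A=2
G+C = 5 + 1 = 6 out of 15 bases
%GC = 6/15 × 100 = 40% ≈ 40%

40%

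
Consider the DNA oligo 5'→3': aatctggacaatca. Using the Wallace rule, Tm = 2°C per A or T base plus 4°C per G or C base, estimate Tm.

38°C

Scanning the sequence gives A=6, C=3, T=3, G=2.
AT pairs contribute 9, GC pairs contribute 5.
Tm = 2(9) + 4(5) = 18 + 20 = 38°C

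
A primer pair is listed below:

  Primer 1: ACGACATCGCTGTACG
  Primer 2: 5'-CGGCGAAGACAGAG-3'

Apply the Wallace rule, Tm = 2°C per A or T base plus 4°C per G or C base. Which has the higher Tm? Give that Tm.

Primer 1: A+T=7, G+C=9 → Tm = 2(7)+4(9) = 50°C
Primer 2: A+T=5, G+C=9 → Tm = 2(5)+4(9) = 46°C
50°C vs 46°C → primer 1 is higher.

Primer 1, 50°C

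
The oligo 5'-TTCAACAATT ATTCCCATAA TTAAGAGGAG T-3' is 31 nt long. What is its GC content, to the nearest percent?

29%

Scanning the sequence gives C=5, T=10, A=12, G=4.
G+C = 4 + 5 = 9 out of 31 bases
%GC = 9/31 × 100 = 29.03% ≈ 29%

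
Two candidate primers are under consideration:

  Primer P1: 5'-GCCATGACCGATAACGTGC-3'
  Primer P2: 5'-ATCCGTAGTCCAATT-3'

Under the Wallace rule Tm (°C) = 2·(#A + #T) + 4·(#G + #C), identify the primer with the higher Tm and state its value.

Primer P1, 60°C

Primer P1: A+T=8, G+C=11 → Tm = 2(8)+4(11) = 60°C
Primer P2: A+T=9, G+C=6 → Tm = 2(9)+4(6) = 42°C
60°C vs 42°C → primer P1 is higher.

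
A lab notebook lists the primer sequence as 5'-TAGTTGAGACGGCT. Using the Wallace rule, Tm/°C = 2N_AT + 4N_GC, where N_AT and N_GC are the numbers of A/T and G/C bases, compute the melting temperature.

42°C

T=4, A=3, C=2, G=5
AT pairs contribute 7, GC pairs contribute 7.
Tm = 2×7 + 4×7 = 42°C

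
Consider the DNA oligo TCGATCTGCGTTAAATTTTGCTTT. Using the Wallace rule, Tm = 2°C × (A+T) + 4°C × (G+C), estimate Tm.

C=4, T=12, G=4, A=4
So N_AT = 16 and N_GC = 8.
Tm = 2×16 + 4×8 = 64°C

64°C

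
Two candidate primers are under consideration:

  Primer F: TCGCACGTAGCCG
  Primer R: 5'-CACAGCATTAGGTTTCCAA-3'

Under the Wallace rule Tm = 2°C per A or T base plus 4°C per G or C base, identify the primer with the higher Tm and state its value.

Primer R, 54°C

Primer F: A+T=4, G+C=9 → Tm = 2(4)+4(9) = 44°C
Primer R: A+T=11, G+C=8 → Tm = 2(11)+4(8) = 54°C
44°C vs 54°C → primer R is higher.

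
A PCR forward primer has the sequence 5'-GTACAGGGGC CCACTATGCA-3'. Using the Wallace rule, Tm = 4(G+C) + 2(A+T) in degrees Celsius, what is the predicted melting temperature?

64°C

T=3, G=6, C=6, A=5
A+T = 8, G+C = 12
Tm = 4·12 + 2·8 = 48 + 16 = 64°C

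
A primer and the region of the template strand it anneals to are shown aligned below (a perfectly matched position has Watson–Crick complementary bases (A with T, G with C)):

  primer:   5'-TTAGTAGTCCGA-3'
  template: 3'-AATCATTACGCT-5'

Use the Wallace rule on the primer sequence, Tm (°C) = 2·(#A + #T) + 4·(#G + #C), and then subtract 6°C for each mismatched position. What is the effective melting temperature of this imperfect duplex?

22°C

Primer base counts: A=3, T=4, G=3, C=2 → A+T=7, G+C=5
Perfect-match Tm = 2(7) + 4(5) = 14 + 20 = 34°C
Mismatches (positions where the bases are not complementary): 2 (at positions 7, 9)
Effective Tm = 34 − 2×6 = 34 − 12 = 22°C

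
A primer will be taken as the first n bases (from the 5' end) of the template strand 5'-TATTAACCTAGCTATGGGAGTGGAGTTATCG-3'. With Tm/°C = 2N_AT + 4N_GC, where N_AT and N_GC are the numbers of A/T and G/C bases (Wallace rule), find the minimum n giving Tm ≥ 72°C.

First 24 bases: TATTAACCTAGCTATGGGAGTGGA → Tm = 68°C (< 72°C)
First 25 bases: TATTAACCTAGCTATGGGAGTGGAG → Tm = 72°C (≥ 72°C)
Since every base adds ≥2°C, Tm only increases with n, so the threshold is first crossed at n = 25.

n = 25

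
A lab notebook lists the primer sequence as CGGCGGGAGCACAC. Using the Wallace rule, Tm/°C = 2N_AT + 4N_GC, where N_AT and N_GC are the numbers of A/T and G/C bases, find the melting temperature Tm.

A=3, G=6, T=0, C=5
A+T = 3, G+C = 11
Tm = 2×3 + 4×11 = 50°C

50°C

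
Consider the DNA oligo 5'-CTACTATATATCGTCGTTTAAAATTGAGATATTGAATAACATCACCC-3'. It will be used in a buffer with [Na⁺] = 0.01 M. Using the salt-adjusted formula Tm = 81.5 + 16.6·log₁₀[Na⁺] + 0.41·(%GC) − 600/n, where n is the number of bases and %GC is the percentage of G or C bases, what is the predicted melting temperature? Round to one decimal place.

Length n = 47. Base counts: C=9, A=17, T=16, G=5
G+C = 14, so %GC = 14/47 × 100 = 29.787%
Salt term: 16.6 × (-2) = -33.2
GC term: 0.41 × 29.787 = 12.213; length term: −600/47 = −12.766
Tm = 81.5 + (-33.2) + 12.213 − 12.766 = 47.747 → 47.7°C

47.7°C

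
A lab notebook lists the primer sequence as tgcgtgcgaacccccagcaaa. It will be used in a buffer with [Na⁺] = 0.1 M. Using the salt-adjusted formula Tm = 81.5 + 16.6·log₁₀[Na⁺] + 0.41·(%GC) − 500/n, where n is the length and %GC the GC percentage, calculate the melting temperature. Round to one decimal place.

Length n = 21. G=5, C=8, T=2, A=6
G+C = 13, so %GC = 13/21 × 100 = 61.905%
Salt term: 16.6 × (-1) = -16.6
GC term: 0.41 × 61.905 = 25.381; length term: −500/21 = −23.81
Tm = 81.5 + (-16.6) + 25.381 − 23.81 = 66.471 → 66.5°C

66.5°C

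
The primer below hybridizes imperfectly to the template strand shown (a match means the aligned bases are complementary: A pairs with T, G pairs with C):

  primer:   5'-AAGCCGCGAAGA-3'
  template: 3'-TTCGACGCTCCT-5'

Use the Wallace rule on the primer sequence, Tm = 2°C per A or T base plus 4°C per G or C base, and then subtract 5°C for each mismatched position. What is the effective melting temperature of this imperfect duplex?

Primer base counts: A=5, T=0, G=4, C=3 → A+T=5, G+C=7
Perfect-match Tm = 2(5) + 4(7) = 10 + 28 = 38°C
Mismatches (positions where the bases are not complementary): 2 (at positions 5, 10)
Effective Tm = 38 − 2×5 = 38 − 10 = 28°C

28°C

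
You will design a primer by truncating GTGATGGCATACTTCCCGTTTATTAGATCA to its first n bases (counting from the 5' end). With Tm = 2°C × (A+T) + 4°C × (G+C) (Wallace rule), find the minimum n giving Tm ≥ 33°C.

First 11 bases: GTGATGGCATA → Tm = 32°C (< 33°C)
First 12 bases: GTGATGGCATAC → Tm = 36°C (≥ 33°C)
Each additional base adds 2°C (A/T) or 4°C (G/C), so Tm is non-decreasing in n; n = 12 is the first length to reach 33°C.

n = 12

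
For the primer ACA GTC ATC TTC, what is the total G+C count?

5

Scanning the sequence gives G=1, A=3, C=4, T=4.
Total G or C: 1 + 4 = 5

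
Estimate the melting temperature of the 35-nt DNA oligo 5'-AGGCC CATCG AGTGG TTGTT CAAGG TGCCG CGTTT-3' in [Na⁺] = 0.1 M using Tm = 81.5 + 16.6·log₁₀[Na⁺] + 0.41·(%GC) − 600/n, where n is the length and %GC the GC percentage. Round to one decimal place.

71.2°C

Length n = 35. Base counts: A=5, G=12, T=10, C=8
G+C = 20, so %GC = 20/35 × 100 = 57.143%
Salt term: 16.6 × (-1) = -16.6
GC term: 0.41 × 57.143 = 23.429; length term: −600/35 = −17.143
Tm = 81.5 + (-16.6) + 23.429 − 17.143 = 71.186 → 71.2°C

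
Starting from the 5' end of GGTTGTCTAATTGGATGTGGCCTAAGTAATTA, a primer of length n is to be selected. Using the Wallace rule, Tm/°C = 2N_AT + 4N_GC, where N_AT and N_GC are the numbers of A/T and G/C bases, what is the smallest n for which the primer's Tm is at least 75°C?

n = 26

First 25 bases: GGTTGTCTAATTGGATGTGGCCTAA → Tm = 72°C (< 75°C)
First 26 bases: GGTTGTCTAATTGGATGTGGCCTAAG → Tm = 76°C (≥ 75°C)
Each additional base adds 2°C (A/T) or 4°C (G/C), so Tm is non-decreasing in n; n = 26 is the first length to reach 75°C.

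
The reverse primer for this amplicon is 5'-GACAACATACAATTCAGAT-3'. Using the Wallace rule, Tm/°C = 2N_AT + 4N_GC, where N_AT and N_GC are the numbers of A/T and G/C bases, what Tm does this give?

50°C

Counting bases: C=4, T=4, A=9, G=2
A+T = 13, G+C = 6
Tm = 4·6 + 2·13 = 24 + 26 = 50°C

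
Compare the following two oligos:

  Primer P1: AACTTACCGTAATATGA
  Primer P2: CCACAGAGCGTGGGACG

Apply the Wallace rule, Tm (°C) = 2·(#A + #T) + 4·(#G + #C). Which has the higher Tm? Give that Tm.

Primer P1: A+T=12, G+C=5 → Tm = 2(12)+4(5) = 44°C
Primer P2: A+T=5, G+C=12 → Tm = 2(5)+4(12) = 58°C
44°C vs 58°C → primer P2 is higher.

Primer P2, 58°C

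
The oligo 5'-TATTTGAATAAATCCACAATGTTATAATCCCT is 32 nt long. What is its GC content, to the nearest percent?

Counting bases: C=6, A=12, T=12, G=2
G+C = 2 + 6 = 8 out of 32 bases
%GC = 8/32 × 100 = 25% ≈ 25%

25%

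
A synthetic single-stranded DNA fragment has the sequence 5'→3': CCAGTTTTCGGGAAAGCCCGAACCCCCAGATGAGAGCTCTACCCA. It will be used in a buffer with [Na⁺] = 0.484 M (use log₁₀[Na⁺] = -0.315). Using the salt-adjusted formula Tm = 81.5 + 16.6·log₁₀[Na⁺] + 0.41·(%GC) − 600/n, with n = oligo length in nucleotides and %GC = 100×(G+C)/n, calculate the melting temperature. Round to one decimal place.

Length n = 45. A=12, T=7, G=10, C=16
G+C = 26, so %GC = 26/45 × 100 = 57.778%
Salt term: 16.6 × (-0.315) = -5.229
GC term: 0.41 × 57.778 = 23.689; length term: −600/45 = −13.333
Tm = 81.5 + (-5.229) + 23.689 − 13.333 = 86.627 → 86.6°C

86.6°C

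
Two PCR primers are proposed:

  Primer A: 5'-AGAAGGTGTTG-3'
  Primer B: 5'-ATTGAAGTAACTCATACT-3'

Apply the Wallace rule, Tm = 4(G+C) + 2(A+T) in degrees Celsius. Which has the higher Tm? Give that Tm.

Primer A: A+T=6, G+C=5 → Tm = 2(6)+4(5) = 32°C
Primer B: A+T=13, G+C=5 → Tm = 2(13)+4(5) = 46°C
32°C vs 46°C → primer B is higher.

Primer B, 46°C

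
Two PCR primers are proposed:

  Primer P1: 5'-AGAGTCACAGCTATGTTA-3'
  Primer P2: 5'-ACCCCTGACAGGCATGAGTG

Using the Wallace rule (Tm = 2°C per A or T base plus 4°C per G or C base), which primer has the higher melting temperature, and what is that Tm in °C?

Primer P2, 64°C

Primer P1: A+T=11, G+C=7 → Tm = 2(11)+4(7) = 50°C
Primer P2: A+T=8, G+C=12 → Tm = 2(8)+4(12) = 64°C
50°C vs 64°C → primer P2 is higher.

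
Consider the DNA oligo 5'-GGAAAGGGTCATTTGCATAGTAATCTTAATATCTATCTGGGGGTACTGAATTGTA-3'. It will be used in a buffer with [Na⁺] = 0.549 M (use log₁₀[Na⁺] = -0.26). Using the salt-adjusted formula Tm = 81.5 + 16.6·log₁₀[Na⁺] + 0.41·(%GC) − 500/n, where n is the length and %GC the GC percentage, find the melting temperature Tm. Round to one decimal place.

83.0°C

Length n = 55. G=14, T=19, C=6, A=16
G+C = 20, so %GC = 20/55 × 100 = 36.364%
Salt term: 16.6 × (-0.26) = -4.316
GC term: 0.41 × 36.364 = 14.909; length term: −500/55 = −9.091
Tm = 81.5 + (-4.316) + 14.909 − 9.091 = 83.002 → 83.0°C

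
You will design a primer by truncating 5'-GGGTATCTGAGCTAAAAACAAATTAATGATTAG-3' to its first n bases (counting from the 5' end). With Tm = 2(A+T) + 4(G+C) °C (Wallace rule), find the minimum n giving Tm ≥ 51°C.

n = 19

First 18 bases: GGGTATCTGAGCTAAAAA → Tm = 50°C (< 51°C)
First 19 bases: GGGTATCTGAGCTAAAAAC → Tm = 54°C (≥ 51°C)
Each additional base adds 2°C (A/T) or 4°C (G/C), so Tm is non-decreasing in n; n = 19 is the first length to reach 51°C.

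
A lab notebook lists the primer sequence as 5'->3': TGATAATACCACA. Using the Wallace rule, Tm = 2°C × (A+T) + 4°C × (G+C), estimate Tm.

34°C

Base counts: T=3, G=1, C=3, A=6
A+T = 9, G+C = 4
Tm = 2×9 + 4×4 = 34°C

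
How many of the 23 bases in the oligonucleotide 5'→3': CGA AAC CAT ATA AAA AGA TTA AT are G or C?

5

Scanning the sequence gives A=13, T=5, G=2, C=3.
G+C = 2 + 3 = 5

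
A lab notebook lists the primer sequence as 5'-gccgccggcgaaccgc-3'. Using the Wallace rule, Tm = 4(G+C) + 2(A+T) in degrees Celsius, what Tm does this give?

Base counts: C=8, G=6, T=0, A=2
A+T = 2, G+C = 14
Tm = 2(2) + 4(14) = 4 + 56 = 60°C

60°C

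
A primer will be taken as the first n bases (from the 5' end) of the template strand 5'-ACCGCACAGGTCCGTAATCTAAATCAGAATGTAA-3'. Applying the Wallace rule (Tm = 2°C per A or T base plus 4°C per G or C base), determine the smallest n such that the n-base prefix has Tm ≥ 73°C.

First 24 bases: ACCGCACAGGTCCGTAATCTAAAT → Tm = 70°C (< 73°C)
First 25 bases: ACCGCACAGGTCCGTAATCTAAATC → Tm = 74°C (≥ 73°C)
Each additional base adds 2°C (A/T) or 4°C (G/C), so Tm is non-decreasing in n; n = 25 is the first length to reach 73°C.

n = 25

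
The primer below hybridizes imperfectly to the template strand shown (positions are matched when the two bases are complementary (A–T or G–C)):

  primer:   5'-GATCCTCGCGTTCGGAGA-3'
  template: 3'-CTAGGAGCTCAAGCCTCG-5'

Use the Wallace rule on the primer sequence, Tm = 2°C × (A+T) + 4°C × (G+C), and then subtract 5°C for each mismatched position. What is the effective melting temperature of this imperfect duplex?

Primer base counts: A=3, T=4, G=6, C=5 → A+T=7, G+C=11
Perfect-match Tm = 2(7) + 4(11) = 14 + 44 = 58°C
Mismatches (positions where the bases are not complementary): 2 (at positions 9, 18)
Effective Tm = 58 − 2×5 = 58 − 10 = 48°C

48°C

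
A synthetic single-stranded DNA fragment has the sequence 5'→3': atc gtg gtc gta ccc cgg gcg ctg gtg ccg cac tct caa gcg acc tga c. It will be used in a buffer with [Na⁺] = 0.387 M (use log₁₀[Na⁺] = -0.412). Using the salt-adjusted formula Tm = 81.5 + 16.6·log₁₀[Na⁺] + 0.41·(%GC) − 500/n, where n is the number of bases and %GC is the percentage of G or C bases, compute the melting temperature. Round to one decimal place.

92.1°C

Length n = 49. Counting bases: T=9, A=7, C=18, G=15
G+C = 33, so %GC = 33/49 × 100 = 67.347%
Salt term: 16.6 × (-0.412) = -6.839
GC term: 0.41 × 67.347 = 27.612; length term: −500/49 = −10.204
Tm = 81.5 + (-6.839) + 27.612 − 10.204 = 92.069 → 92.1°C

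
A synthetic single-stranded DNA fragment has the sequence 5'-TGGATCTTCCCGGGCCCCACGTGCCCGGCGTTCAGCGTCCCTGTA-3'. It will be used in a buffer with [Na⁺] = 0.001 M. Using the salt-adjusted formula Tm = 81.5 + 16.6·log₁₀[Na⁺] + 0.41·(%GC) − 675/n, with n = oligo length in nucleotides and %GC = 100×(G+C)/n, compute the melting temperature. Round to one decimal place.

Length n = 45. Base counts: A=4, T=10, G=13, C=18
G+C = 31, so %GC = 31/45 × 100 = 68.889%
Salt term: 16.6 × (-3) = -49.8
GC term: 0.41 × 68.889 = 28.244; length term: −675/45 = −15
Tm = 81.5 + (-49.8) + 28.244 − 15 = 44.944 → 44.9°C

44.9°C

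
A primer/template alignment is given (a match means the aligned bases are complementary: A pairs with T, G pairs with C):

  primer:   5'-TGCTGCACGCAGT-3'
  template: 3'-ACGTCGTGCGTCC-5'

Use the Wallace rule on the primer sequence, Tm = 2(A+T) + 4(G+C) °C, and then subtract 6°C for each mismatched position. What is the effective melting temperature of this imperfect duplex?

30°C

Primer base counts: A=2, T=3, G=4, C=4 → A+T=5, G+C=8
Perfect-match Tm = 2(5) + 4(8) = 10 + 32 = 42°C
Mismatches (positions where the bases are not complementary): 2 (at positions 4, 13)
Effective Tm = 42 − 2×6 = 42 − 12 = 30°C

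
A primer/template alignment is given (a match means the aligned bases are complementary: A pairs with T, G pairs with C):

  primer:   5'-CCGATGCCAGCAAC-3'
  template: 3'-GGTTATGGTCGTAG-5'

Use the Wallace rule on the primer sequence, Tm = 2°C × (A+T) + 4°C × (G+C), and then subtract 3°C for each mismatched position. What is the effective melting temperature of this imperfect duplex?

Primer base counts: A=4, T=1, G=3, C=6 → A+T=5, G+C=9
Perfect-match Tm = 2(5) + 4(9) = 10 + 36 = 46°C
Mismatches (positions where the bases are not complementary): 3 (at positions 3, 6, 13)
Effective Tm = 46 − 3×3 = 46 − 9 = 37°C

37°C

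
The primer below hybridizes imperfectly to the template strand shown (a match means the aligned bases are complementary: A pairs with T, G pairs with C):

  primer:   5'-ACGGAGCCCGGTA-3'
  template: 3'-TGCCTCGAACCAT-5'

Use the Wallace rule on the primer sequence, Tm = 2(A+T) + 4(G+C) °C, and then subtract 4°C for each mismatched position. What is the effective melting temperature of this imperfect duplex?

Primer base counts: A=3, T=1, G=5, C=4 → A+T=4, G+C=9
Perfect-match Tm = 2(4) + 4(9) = 8 + 36 = 44°C
Mismatches (positions where the bases are not complementary): 2 (at positions 8, 9)
Effective Tm = 44 − 2×4 = 44 − 8 = 36°C

36°C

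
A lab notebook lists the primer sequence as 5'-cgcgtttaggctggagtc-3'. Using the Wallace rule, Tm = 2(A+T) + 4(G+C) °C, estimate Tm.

Scanning the sequence gives G=7, C=4, A=2, T=5.
So N_AT = 7 and N_GC = 11.
Tm = 4·11 + 2·7 = 44 + 14 = 58°C

58°C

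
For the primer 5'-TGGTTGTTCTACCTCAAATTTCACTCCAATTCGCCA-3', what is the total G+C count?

15

Scanning the sequence gives G=4, C=11, A=8, T=13.
G+C = 4 + 11 = 15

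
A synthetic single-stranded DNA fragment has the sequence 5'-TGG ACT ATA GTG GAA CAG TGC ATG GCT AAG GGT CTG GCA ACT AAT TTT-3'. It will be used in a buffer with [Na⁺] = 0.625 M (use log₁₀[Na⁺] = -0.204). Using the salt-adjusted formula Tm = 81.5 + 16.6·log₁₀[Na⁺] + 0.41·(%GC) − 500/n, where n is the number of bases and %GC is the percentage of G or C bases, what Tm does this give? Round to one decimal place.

Length n = 48. Counting bases: G=14, A=13, T=14, C=7
G+C = 21, so %GC = 21/48 × 100 = 43.75%
Salt term: 16.6 × (-0.204) = -3.386
GC term: 0.41 × 43.75 = 17.938; length term: −500/48 = −10.417
Tm = 81.5 + (-3.386) + 17.938 − 10.417 = 85.635 → 85.6°C

85.6°C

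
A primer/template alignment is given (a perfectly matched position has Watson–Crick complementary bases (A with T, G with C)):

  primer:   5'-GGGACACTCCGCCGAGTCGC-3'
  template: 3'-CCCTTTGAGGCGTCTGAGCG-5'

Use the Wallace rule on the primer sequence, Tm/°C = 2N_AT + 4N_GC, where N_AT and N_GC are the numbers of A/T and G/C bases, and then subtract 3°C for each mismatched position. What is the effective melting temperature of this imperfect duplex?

61°C

Primer base counts: A=3, T=2, G=7, C=8 → A+T=5, G+C=15
Perfect-match Tm = 2(5) + 4(15) = 10 + 60 = 70°C
Mismatches (positions where the bases are not complementary): 3 (at positions 5, 13, 16)
Effective Tm = 70 − 3×3 = 70 − 9 = 61°C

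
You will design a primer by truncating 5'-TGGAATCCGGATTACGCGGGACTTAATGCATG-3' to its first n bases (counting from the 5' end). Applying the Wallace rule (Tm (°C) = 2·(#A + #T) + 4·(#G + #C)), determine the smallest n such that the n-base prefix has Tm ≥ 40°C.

First 13 bases: TGGAATCCGGATT → Tm = 38°C (< 40°C)
First 14 bases: TGGAATCCGGATTA → Tm = 40°C (≥ 40°C)
Since every base adds ≥2°C, Tm only increases with n, so the threshold is first crossed at n = 14.

n = 14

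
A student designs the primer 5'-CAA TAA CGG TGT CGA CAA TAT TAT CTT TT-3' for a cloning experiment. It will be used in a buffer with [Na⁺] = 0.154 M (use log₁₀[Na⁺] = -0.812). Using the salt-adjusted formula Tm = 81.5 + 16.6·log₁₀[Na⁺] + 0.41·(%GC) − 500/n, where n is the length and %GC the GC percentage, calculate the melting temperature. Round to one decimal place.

Length n = 29. Base counts: A=9, C=5, G=4, T=11
G+C = 9, so %GC = 9/29 × 100 = 31.034%
Salt term: 16.6 × (-0.812) = -13.479
GC term: 0.41 × 31.034 = 12.724; length term: −500/29 = −17.241
Tm = 81.5 + (-13.479) + 12.724 − 17.241 = 63.504 → 63.5°C

63.5°C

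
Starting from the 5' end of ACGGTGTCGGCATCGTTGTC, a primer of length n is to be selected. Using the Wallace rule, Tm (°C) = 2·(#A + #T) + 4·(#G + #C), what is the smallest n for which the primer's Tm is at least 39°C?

First 11 bases: ACGGTGTCGGC → Tm = 38°C (< 39°C)
First 12 bases: ACGGTGTCGGCA → Tm = 40°C (≥ 39°C)
Since every base adds ≥2°C, Tm only increases with n, so the threshold is first crossed at n = 12.

n = 12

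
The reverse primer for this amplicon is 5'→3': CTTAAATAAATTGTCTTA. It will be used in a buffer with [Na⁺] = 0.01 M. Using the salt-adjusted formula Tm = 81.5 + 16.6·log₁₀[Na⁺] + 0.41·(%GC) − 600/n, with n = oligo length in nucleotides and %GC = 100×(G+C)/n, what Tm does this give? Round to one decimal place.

Length n = 18. A=7, G=1, T=8, C=2
G+C = 3, so %GC = 3/18 × 100 = 16.667%
Salt term: 16.6 × (-2) = -33.2
GC term: 0.41 × 16.667 = 6.833; length term: −600/18 = −33.333
Tm = 81.5 + (-33.2) + 6.833 − 33.333 = 21.8 → 21.8°C

21.8°C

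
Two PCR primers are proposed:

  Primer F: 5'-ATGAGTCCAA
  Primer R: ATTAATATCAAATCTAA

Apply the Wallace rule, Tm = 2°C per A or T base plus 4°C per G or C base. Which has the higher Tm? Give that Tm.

Primer F: A+T=6, G+C=4 → Tm = 2(6)+4(4) = 28°C
Primer R: A+T=15, G+C=2 → Tm = 2(15)+4(2) = 38°C
28°C vs 38°C → primer R is higher.

Primer R, 38°C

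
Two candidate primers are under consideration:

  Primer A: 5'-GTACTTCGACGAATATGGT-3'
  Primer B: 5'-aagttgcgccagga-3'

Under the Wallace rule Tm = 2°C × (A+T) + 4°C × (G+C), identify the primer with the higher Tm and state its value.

Primer A: A+T=11, G+C=8 → Tm = 2(11)+4(8) = 54°C
Primer B: A+T=6, G+C=8 → Tm = 2(6)+4(8) = 44°C
54°C vs 44°C → primer A is higher.

Primer A, 54°C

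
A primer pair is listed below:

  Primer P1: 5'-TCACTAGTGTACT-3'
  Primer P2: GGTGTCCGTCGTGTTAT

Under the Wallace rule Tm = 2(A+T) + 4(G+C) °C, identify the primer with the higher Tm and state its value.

Primer P2, 52°C

Primer P1: A+T=8, G+C=5 → Tm = 2(8)+4(5) = 36°C
Primer P2: A+T=8, G+C=9 → Tm = 2(8)+4(9) = 52°C
36°C vs 52°C → primer P2 is higher.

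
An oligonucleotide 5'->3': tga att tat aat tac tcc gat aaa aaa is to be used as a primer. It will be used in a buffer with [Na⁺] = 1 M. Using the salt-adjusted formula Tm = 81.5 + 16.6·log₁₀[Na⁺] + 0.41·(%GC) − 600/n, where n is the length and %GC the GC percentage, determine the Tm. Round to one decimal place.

66.9°C

Length n = 27. G=2, A=13, T=9, C=3
G+C = 5, so %GC = 5/27 × 100 = 18.519%
Salt term: 16.6 × (0) = 0
GC term: 0.41 × 18.519 = 7.593; length term: −600/27 = −22.222
Tm = 81.5 + (0) + 7.593 − 22.222 = 66.871 → 66.9°C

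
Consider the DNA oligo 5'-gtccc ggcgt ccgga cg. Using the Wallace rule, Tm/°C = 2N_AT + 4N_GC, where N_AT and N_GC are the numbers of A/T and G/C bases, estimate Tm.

62°C

T=2, C=7, A=1, G=7
A+T = 3, G+C = 14
Tm = 2(3) + 4(14) = 6 + 56 = 62°C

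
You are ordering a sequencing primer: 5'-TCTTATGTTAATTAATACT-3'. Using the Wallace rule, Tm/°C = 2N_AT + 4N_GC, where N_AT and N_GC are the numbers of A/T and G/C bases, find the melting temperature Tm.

A=6, T=10, C=2, G=1
So N_AT = 16 and N_GC = 3.
Tm = 4·3 + 2·16 = 12 + 32 = 44°C

44°C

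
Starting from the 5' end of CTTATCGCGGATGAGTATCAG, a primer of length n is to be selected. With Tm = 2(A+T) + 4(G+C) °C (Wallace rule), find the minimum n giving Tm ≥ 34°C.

First 10 bases: CTTATCGCGG → Tm = 32°C (< 34°C)
First 11 bases: CTTATCGCGGA → Tm = 34°C (≥ 34°C)
Each additional base adds 2°C (A/T) or 4°C (G/C), so Tm is non-decreasing in n; n = 11 is the first length to reach 34°C.

n = 11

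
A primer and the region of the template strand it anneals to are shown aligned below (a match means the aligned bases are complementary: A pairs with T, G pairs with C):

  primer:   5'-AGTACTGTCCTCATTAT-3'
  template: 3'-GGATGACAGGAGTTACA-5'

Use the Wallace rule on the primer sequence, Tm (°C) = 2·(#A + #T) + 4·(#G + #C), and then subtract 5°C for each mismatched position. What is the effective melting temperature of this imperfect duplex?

Primer base counts: A=4, T=7, G=2, C=4 → A+T=11, G+C=6
Perfect-match Tm = 2(11) + 4(6) = 22 + 24 = 46°C
Mismatches (positions where the bases are not complementary): 4 (at positions 1, 2, 14, 16)
Effective Tm = 46 − 4×5 = 46 − 20 = 26°C

26°C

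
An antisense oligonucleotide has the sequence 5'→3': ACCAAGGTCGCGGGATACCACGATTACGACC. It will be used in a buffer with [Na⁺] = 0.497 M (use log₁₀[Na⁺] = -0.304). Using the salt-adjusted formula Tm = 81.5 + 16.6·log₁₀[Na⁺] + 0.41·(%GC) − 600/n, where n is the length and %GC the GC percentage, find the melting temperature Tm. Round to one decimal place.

Length n = 31. Counting bases: C=10, A=9, T=4, G=8
G+C = 18, so %GC = 18/31 × 100 = 58.065%
Salt term: 16.6 × (-0.304) = -5.046
GC term: 0.41 × 58.065 = 23.807; length term: −600/31 = −19.355
Tm = 81.5 + (-5.046) + 23.807 − 19.355 = 80.906 → 80.9°C

80.9°C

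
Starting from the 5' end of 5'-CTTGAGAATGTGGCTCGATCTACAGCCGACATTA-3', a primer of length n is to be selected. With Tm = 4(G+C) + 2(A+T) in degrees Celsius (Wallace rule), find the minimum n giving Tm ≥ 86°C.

First 27 bases: CTTGAGAATGTGGCTCGATCTACAGCC → Tm = 82°C (< 86°C)
First 28 bases: CTTGAGAATGTGGCTCGATCTACAGCCG → Tm = 86°C (≥ 86°C)
Since every base adds ≥2°C, Tm only increases with n, so the threshold is first crossed at n = 28.

n = 28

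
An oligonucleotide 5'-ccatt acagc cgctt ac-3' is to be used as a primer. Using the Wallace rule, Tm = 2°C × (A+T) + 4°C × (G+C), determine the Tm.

52°C

Scanning the sequence gives T=4, G=2, C=7, A=4.
So N_AT = 8 and N_GC = 9.
Tm = 2(8) + 4(9) = 16 + 36 = 52°C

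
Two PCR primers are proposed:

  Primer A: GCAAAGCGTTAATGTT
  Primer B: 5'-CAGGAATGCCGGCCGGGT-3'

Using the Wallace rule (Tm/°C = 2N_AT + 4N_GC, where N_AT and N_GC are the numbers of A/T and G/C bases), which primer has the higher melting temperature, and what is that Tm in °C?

Primer B, 62°C

Primer A: A+T=10, G+C=6 → Tm = 2(10)+4(6) = 44°C
Primer B: A+T=5, G+C=13 → Tm = 2(5)+4(13) = 62°C
44°C vs 62°C → primer B is higher.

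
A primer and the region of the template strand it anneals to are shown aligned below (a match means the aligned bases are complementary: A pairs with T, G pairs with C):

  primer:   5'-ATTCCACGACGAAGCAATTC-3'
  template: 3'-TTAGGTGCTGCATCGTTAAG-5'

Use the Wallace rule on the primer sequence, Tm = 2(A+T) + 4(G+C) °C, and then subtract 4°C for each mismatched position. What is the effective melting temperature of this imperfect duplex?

50°C

Primer base counts: A=7, T=4, G=3, C=6 → A+T=11, G+C=9
Perfect-match Tm = 2(11) + 4(9) = 22 + 36 = 58°C
Mismatches (positions where the bases are not complementary): 2 (at positions 2, 12)
Effective Tm = 58 − 2×4 = 58 − 8 = 50°C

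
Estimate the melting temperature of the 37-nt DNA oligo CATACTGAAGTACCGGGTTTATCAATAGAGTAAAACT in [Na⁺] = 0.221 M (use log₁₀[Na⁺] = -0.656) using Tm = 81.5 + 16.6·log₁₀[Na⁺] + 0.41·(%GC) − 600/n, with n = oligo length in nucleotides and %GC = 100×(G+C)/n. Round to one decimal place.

68.8°C

Length n = 37. Scanning the sequence gives G=7, A=14, C=6, T=10.
G+C = 13, so %GC = 13/37 × 100 = 35.135%
Salt term: 16.6 × (-0.656) = -10.89
GC term: 0.41 × 35.135 = 14.405; length term: −600/37 = −16.216
Tm = 81.5 + (-10.89) + 14.405 − 16.216 = 68.799 → 68.8°C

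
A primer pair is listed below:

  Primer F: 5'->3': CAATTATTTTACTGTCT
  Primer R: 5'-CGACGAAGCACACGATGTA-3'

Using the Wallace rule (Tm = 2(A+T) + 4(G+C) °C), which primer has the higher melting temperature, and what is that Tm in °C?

Primer F: A+T=13, G+C=4 → Tm = 2(13)+4(4) = 42°C
Primer R: A+T=9, G+C=10 → Tm = 2(9)+4(10) = 58°C
42°C vs 58°C → primer R is higher.

Primer R, 58°C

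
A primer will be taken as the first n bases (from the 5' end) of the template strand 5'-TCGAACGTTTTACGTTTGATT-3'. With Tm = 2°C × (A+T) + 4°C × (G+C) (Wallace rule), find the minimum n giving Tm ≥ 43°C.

n = 16

First 15 bases: TCGAACGTTTTACGT → Tm = 42°C (< 43°C)
First 16 bases: TCGAACGTTTTACGTT → Tm = 44°C (≥ 43°C)
Since every base adds ≥2°C, Tm only increases with n, so the threshold is first crossed at n = 16.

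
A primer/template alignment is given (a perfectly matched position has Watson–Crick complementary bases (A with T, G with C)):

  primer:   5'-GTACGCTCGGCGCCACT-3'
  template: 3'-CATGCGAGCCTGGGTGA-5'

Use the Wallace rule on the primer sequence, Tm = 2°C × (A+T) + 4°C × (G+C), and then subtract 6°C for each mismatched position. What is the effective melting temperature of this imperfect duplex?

46°C

Primer base counts: A=2, T=3, G=5, C=7 → A+T=5, G+C=12
Perfect-match Tm = 2(5) + 4(12) = 10 + 48 = 58°C
Mismatches (positions where the bases are not complementary): 2 (at positions 11, 12)
Effective Tm = 58 − 2×6 = 58 − 12 = 46°C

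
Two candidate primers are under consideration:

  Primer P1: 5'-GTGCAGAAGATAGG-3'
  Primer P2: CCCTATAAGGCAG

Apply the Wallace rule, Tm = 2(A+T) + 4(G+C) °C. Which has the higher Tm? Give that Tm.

Primer P1, 42°C

Primer P1: A+T=7, G+C=7 → Tm = 2(7)+4(7) = 42°C
Primer P2: A+T=6, G+C=7 → Tm = 2(6)+4(7) = 40°C
42°C vs 40°C → primer P1 is higher.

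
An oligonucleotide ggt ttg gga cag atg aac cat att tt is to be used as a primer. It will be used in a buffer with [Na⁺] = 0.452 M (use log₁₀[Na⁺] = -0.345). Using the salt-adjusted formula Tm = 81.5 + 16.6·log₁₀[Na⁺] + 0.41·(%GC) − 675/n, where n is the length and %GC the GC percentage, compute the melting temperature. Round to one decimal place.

Length n = 26. A=7, T=9, G=7, C=3
G+C = 10, so %GC = 10/26 × 100 = 38.462%
Salt term: 16.6 × (-0.345) = -5.727
GC term: 0.41 × 38.462 = 15.769; length term: −675/26 = −25.962
Tm = 81.5 + (-5.727) + 15.769 − 25.962 = 65.58 → 65.6°C

65.6°C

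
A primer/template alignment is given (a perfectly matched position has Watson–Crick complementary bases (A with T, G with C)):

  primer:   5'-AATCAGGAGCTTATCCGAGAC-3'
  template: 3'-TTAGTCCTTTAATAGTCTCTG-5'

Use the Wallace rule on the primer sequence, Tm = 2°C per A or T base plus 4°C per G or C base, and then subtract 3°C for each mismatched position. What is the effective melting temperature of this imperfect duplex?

53°C

Primer base counts: A=7, T=4, G=5, C=5 → A+T=11, G+C=10
Perfect-match Tm = 2(11) + 4(10) = 22 + 40 = 62°C
Mismatches (positions where the bases are not complementary): 3 (at positions 9, 10, 16)
Effective Tm = 62 − 3×3 = 62 − 9 = 53°C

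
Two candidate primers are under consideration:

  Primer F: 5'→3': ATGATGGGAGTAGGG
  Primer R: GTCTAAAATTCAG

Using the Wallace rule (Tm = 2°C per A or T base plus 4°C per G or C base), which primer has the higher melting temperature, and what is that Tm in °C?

Primer F, 46°C

Primer F: A+T=7, G+C=8 → Tm = 2(7)+4(8) = 46°C
Primer R: A+T=9, G+C=4 → Tm = 2(9)+4(4) = 34°C
46°C vs 34°C → primer F is higher.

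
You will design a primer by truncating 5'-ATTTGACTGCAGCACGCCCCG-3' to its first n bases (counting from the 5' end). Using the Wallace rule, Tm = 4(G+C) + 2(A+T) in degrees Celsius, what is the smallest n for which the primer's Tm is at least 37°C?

First 12 bases: ATTTGACTGCAG → Tm = 34°C (< 37°C)
First 13 bases: ATTTGACTGCAGC → Tm = 38°C (≥ 37°C)
Each additional base adds 2°C (A/T) or 4°C (G/C), so Tm is non-decreasing in n; n = 13 is the first length to reach 37°C.

n = 13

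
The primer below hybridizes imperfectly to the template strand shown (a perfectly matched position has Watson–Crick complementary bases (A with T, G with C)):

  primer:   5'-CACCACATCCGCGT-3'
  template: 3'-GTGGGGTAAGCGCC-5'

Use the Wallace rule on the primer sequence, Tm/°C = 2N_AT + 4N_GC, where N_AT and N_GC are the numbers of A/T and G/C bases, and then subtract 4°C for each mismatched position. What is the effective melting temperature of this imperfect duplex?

34°C

Primer base counts: A=3, T=2, G=2, C=7 → A+T=5, G+C=9
Perfect-match Tm = 2(5) + 4(9) = 10 + 36 = 46°C
Mismatches (positions where the bases are not complementary): 3 (at positions 5, 9, 14)
Effective Tm = 46 − 3×4 = 46 − 12 = 34°C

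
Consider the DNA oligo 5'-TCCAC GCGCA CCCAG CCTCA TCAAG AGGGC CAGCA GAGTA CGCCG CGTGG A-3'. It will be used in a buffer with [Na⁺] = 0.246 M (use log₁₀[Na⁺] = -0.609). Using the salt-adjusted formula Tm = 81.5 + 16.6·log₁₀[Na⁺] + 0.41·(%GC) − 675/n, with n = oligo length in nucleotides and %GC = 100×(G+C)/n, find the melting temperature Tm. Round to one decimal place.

85.5°C

Length n = 51. Counting bases: G=15, A=12, C=19, T=5
G+C = 34, so %GC = 34/51 × 100 = 66.667%
Salt term: 16.6 × (-0.609) = -10.109
GC term: 0.41 × 66.667 = 27.333; length term: −675/51 = −13.235
Tm = 81.5 + (-10.109) + 27.333 − 13.235 = 85.489 → 85.5°C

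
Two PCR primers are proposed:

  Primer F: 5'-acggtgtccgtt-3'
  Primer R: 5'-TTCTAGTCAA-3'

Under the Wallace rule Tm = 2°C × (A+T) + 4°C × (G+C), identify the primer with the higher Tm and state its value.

Primer F: A+T=5, G+C=7 → Tm = 2(5)+4(7) = 38°C
Primer R: A+T=7, G+C=3 → Tm = 2(7)+4(3) = 26°C
38°C vs 26°C → primer F is higher.

Primer F, 38°C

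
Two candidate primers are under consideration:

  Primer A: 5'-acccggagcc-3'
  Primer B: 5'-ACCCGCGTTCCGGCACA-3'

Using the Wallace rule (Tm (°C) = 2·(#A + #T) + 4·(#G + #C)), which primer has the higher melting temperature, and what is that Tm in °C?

Primer A: A+T=2, G+C=8 → Tm = 2(2)+4(8) = 36°C
Primer B: A+T=5, G+C=12 → Tm = 2(5)+4(12) = 58°C
36°C vs 58°C → primer B is higher.

Primer B, 58°C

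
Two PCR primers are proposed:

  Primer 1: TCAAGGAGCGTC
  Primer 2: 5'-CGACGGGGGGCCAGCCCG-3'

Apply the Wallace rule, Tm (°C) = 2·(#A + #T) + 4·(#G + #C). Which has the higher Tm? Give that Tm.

Primer 1: A+T=5, G+C=7 → Tm = 2(5)+4(7) = 38°C
Primer 2: A+T=2, G+C=16 → Tm = 2(2)+4(16) = 68°C
38°C vs 68°C → primer 2 is higher.

Primer 2, 68°C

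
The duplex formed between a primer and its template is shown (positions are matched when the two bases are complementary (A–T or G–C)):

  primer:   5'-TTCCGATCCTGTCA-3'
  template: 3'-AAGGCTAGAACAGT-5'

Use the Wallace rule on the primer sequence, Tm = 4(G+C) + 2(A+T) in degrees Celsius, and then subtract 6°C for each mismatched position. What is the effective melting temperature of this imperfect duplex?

Primer base counts: A=2, T=5, G=2, C=5 → A+T=7, G+C=7
Perfect-match Tm = 2(7) + 4(7) = 14 + 28 = 42°C
Mismatches (positions where the bases are not complementary): 1 (at position 9)
Effective Tm = 42 − 1×6 = 42 − 6 = 36°C

36°C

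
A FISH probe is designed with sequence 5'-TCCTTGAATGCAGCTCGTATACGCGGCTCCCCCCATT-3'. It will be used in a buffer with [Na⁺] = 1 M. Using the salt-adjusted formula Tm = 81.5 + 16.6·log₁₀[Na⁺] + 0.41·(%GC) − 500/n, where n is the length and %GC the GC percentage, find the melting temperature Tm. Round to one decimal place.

91.3°C

Length n = 37. Counting bases: A=6, C=14, T=10, G=7
G+C = 21, so %GC = 21/37 × 100 = 56.757%
Salt term: 16.6 × (0) = 0
GC term: 0.41 × 56.757 = 23.27; length term: −500/37 = −13.514
Tm = 81.5 + (0) + 23.27 − 13.514 = 91.256 → 91.3°C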